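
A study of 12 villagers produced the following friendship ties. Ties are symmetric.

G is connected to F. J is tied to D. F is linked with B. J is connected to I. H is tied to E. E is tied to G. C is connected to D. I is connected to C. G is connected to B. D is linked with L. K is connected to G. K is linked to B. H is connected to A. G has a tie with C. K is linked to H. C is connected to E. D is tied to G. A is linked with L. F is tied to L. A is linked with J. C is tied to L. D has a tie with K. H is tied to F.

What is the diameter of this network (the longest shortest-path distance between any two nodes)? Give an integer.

3

Eccentricity of each node (its greatest distance to any other): A:3, B:3, C:2, D:2, E:3, F:3, G:3, H:3, I:3, J:3, K:3, L:2.
The maximum eccentricity is 3, realized for instance by the pair B–J via B – K – D – J. So the diameter is 3.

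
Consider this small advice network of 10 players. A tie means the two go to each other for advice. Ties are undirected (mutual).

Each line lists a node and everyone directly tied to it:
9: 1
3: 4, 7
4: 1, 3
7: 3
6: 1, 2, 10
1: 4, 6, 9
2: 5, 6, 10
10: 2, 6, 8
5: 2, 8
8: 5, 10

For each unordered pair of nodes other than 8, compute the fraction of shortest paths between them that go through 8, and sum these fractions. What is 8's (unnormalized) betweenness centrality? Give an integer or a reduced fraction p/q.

Pairs whose geodesics pass through 8 — 10–5: 1/2.
All other pairs contribute 0.
Summing the contributions gives betweenness(8) = 1/2.

1/2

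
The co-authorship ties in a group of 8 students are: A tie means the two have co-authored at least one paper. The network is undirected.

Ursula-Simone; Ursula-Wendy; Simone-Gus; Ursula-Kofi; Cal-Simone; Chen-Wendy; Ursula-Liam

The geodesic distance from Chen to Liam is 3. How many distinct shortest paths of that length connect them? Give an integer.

1

The shortest distance is 3, and the only length-3 path is Chen–Wendy–Ursula–Liam. So there is exactly 1 shortest path.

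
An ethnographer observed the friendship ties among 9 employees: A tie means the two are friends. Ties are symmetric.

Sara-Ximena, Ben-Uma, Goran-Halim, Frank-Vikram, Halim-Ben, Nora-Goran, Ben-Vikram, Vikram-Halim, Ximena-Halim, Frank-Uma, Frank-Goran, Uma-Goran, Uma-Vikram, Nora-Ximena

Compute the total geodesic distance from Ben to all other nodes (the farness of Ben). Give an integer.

15

Distances from Ben: Frank:2, Goran:2, Halim:1, Nora:3, Sara:3, Uma:1, Vikram:1, Ximena:2.
Sum = 2 + 2 + 1 + 3 + 3 + 1 + 1 + 2 = 15.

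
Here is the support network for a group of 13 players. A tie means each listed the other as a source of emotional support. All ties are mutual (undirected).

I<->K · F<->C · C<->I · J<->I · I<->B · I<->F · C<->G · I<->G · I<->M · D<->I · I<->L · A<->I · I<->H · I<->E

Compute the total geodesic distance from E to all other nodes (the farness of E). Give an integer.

Distances from E: A:2, B:2, C:2, D:2, F:2, G:2, H:2, I:1, J:2, K:2, L:2, M:2.
Sum = 2 + 2 + 2 + 2 + 2 + 2 + 2 + 1 + 2 + 2 + 2 + 2 = 23.

23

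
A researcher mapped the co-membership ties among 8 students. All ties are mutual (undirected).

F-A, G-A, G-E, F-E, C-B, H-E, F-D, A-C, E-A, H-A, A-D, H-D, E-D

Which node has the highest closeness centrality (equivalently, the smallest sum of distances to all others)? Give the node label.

A

Farness (sum of distances to all others) for each node — A:8, B:18, C:12, D:11, E:10, F:12, G:13, H:12.
The smallest farness is 8, for A, so A has the highest closeness.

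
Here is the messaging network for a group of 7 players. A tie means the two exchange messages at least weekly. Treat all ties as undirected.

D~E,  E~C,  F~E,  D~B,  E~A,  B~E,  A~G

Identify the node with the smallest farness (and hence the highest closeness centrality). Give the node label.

E

Farness (sum of distances to all others) for each node — A:10, B:11, C:12, D:11, E:7, F:12, G:15.
The smallest farness is 7, for E, so E has the highest closeness.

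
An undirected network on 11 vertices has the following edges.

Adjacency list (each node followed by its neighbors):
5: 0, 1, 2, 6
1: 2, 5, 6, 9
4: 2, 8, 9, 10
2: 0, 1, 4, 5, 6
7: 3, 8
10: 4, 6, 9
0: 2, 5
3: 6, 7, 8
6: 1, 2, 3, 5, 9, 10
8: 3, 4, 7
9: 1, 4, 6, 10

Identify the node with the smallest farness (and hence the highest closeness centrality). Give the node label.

Farness (sum of distances to all others) for each node — 0:24, 1:18, 2:16, 3:18, 4:16, 5:18, 6:14, 7:25, 8:20, 9:18, 10:19.
The smallest farness is 14, for 6, so 6 has the highest closeness.

6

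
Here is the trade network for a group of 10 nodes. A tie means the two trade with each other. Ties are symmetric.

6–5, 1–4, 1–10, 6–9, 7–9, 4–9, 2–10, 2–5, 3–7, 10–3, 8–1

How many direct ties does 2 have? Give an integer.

2

2 is directly tied to 5 and 10. That is 2 neighbors, so the degree of 2 is 2.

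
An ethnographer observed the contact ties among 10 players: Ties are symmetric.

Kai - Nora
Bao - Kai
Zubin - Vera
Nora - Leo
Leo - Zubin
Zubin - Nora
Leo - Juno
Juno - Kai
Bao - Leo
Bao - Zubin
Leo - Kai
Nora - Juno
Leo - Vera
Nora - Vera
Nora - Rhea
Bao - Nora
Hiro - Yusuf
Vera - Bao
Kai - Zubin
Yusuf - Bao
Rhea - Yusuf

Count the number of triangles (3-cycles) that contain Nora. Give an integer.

11

Nora's neighbors: Bao, Juno, Kai, Leo, Rhea, Vera, and Zubin.
Neighbor pairs that are themselves tied: Nora–Bao–Kai; Nora–Bao–Leo; Nora–Bao–Vera; Nora–Bao–Zubin; Nora–Juno–Kai; Nora–Juno–Leo; Nora–Kai–Leo; Nora–Kai–Zubin; Nora–Leo–Vera; Nora–Leo–Zubin; Nora–Vera–Zubin. Each forms one triangle with Nora, for 11 in total.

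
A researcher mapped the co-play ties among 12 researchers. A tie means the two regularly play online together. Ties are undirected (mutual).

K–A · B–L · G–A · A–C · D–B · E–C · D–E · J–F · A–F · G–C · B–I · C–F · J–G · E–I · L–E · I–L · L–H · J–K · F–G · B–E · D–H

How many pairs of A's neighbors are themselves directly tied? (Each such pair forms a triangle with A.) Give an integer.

3

A's neighbors: C, F, G, and K.
Neighbor pairs that are themselves tied: A–C–F; A–C–G; A–F–G. Each forms one triangle with A, for 3 in total.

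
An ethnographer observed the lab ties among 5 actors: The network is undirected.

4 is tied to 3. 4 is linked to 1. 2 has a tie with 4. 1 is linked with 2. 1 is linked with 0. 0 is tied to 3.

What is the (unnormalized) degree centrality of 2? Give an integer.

2

2 is directly tied to 1 and 4. That is 2 neighbors, so the degree of 2 is 2.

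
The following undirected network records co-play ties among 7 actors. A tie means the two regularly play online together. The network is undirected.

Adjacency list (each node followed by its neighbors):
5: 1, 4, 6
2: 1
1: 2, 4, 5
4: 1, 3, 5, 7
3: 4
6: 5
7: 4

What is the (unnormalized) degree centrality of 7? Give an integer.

1

7 is directly tied to 4. That is 1 neighbor, so the degree of 7 is 1.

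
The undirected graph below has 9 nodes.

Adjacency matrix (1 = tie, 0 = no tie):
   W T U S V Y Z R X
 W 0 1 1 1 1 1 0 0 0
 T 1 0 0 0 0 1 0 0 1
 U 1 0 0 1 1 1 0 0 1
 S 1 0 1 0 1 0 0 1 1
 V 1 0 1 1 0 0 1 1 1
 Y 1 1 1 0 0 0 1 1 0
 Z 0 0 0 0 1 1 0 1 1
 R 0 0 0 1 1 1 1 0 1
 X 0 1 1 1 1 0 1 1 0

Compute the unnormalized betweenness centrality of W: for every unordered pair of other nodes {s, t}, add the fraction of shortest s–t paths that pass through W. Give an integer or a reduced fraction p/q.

Pairs whose geodesics pass through W — T–U: 1/3; T–S: 1/2; T–V: 1/2; S–Y: 1/3; V–Y: 1/4.
All other pairs contribute 0.
Summing the contributions gives betweenness(W) = 23/12.

23/12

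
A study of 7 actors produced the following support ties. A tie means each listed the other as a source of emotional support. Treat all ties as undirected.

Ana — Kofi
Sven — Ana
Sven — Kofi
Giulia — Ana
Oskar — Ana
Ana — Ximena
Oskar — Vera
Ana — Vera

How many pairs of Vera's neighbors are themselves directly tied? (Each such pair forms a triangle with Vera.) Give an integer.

1

Vera's neighbors: Ana and Oskar.
Neighbor pairs that are themselves tied: Vera–Ana–Oskar. Each forms one triangle with Vera, for 1 in total.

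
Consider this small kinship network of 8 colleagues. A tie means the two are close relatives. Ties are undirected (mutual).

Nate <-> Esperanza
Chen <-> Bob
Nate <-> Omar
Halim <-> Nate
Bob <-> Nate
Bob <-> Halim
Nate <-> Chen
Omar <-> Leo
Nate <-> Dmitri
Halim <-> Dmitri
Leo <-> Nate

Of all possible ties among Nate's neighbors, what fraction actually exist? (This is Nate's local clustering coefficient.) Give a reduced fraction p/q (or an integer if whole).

Nate's neighbors: Bob, Chen, Dmitri, Esperanza, Halim, Leo, and Omar (k = 7).
Possible neighbor pairs: C(7,2) = 21. Edges among them: Bob–Chen, Bob–Halim, Dmitri–Halim, Leo–Omar → e = 4.
Clustering(Nate) = 4/21.

4/21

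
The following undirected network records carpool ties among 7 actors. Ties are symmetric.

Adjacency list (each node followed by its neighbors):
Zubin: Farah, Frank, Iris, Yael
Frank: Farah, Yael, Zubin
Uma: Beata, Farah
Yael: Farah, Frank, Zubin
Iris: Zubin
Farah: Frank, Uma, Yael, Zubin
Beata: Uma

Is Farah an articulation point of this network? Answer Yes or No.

Removing Farah leaves {Frank, Iris, Yael, and Zubin} with no path to {Beata and Uma}, so the network splits into 2 components. Farah is a cut vertex.

Yes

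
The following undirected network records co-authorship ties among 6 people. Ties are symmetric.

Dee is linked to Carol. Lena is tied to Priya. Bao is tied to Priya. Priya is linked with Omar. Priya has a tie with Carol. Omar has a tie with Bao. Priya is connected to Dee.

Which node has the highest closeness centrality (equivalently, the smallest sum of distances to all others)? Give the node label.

Farness (sum of distances to all others) for each node — Bao:8, Carol:8, Dee:8, Lena:9, Omar:8, Priya:5.
The smallest farness is 5, for Priya, so Priya has the highest closeness.

Priya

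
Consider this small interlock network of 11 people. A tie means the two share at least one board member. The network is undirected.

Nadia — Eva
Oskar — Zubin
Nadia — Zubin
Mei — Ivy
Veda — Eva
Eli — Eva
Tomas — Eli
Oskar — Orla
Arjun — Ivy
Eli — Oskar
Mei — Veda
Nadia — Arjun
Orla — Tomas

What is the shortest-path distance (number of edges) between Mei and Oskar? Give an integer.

One shortest route is Mei – Veda – Eva – Eli – Oskar, which uses 4 edges, and at distance 3 from Mei we only reach {Eli, Nadia}, which does not include Oskar. So d(Mei,Oskar) = 4.

4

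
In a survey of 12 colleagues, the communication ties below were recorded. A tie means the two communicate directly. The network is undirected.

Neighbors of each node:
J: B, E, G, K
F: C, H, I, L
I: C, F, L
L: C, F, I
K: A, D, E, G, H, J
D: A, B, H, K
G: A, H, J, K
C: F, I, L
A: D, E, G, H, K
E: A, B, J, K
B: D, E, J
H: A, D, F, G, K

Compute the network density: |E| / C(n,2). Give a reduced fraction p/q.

4/11

There are 24 edges and 12 nodes, so the maximum possible is C(12,2) = 66.
Density = 24/66 = 4/11.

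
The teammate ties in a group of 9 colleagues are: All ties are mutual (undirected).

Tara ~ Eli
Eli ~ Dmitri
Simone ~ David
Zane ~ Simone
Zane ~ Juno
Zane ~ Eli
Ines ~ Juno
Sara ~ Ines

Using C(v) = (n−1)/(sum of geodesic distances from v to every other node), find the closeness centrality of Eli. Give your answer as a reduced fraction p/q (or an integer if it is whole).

8/17

Distances from Eli: David:3, Dmitri:1, Ines:3, Juno:2, Sara:4, Simone:2, Tara:1, Zane:1. Sum = 17.
n = 9, so closeness = 8/17.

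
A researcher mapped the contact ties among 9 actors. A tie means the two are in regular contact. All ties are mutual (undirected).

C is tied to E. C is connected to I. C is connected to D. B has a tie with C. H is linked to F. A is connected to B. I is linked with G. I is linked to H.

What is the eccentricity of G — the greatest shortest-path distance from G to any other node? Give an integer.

Distances from G: A:4, B:3, C:2, D:3, E:3, F:3, H:2, I:1.
The largest is 4 (to A), so the eccentricity of G is 4.

4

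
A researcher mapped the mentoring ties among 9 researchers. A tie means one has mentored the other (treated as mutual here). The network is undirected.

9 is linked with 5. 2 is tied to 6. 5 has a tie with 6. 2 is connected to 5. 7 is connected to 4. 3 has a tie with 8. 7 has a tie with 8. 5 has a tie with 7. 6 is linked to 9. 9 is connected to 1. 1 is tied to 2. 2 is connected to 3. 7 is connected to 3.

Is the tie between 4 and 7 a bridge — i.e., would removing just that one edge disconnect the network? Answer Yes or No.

Without the 4–7 edge there is no alternate route between 4 and 7, so the network disconnects. It is a bridge.

Yes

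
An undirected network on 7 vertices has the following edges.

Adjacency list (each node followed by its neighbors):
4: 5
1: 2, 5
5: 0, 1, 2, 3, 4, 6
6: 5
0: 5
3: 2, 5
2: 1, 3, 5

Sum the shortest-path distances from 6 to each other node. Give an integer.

Distances from 6: 0:2, 1:2, 2:2, 3:2, 4:2, 5:1.
Sum = 2 + 2 + 2 + 2 + 2 + 1 = 11.

11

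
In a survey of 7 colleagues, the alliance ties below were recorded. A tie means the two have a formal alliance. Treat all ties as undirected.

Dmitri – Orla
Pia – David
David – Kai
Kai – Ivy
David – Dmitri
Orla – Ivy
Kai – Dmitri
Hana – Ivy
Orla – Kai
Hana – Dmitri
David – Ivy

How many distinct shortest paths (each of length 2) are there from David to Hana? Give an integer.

2

The shortest distance is 2. The length-2 paths are: David–Dmitri–Hana; David–Ivy–Hana.
That gives 2 distinct shortest paths.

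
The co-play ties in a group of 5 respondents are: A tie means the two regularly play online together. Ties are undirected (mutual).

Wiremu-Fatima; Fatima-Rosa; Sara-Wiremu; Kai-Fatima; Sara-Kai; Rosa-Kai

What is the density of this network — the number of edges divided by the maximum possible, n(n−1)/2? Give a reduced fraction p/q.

There are 6 edges and 5 nodes, so the maximum possible is C(5,2) = 10.
Density = 6/10 = 3/5.

3/5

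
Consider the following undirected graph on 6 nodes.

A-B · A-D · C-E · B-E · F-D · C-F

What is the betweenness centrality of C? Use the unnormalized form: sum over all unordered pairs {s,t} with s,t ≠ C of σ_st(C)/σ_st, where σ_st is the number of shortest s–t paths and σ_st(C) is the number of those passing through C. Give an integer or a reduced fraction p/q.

2

Pairs whose geodesics pass through C — B–F: 1/2; D–E: 1/2; F–E: 1.
All other pairs contribute 0.
Summing the contributions gives betweenness(C) = 2.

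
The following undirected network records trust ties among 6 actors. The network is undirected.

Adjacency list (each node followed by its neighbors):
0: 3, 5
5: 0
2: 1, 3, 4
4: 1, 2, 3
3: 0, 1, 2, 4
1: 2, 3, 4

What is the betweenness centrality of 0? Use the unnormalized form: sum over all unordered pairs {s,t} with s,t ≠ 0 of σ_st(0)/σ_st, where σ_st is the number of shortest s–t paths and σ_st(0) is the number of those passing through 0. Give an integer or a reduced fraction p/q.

4

Pairs whose geodesics pass through 0 — 1–5: 1; 4–5: 1; 2–5: 1; 3–5: 1.
All other pairs contribute 0.
Summing the contributions gives betweenness(0) = 4.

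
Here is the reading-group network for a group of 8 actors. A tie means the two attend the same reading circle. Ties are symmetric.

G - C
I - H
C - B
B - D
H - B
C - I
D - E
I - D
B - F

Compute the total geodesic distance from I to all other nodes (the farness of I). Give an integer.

12

Distances from I: B:2, C:1, D:1, E:2, F:3, G:2, H:1.
Sum = 2 + 1 + 1 + 2 + 3 + 2 + 1 = 12.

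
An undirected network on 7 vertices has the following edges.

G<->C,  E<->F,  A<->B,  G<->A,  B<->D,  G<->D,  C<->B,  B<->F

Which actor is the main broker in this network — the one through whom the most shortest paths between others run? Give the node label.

B

Unnormalized betweenness of each node: A:1, B:19/2, C:1, D:1, E:0, F:5, G:3/2.
B has the largest value, 19/2, making it the main broker — the node through which the most shortest paths run.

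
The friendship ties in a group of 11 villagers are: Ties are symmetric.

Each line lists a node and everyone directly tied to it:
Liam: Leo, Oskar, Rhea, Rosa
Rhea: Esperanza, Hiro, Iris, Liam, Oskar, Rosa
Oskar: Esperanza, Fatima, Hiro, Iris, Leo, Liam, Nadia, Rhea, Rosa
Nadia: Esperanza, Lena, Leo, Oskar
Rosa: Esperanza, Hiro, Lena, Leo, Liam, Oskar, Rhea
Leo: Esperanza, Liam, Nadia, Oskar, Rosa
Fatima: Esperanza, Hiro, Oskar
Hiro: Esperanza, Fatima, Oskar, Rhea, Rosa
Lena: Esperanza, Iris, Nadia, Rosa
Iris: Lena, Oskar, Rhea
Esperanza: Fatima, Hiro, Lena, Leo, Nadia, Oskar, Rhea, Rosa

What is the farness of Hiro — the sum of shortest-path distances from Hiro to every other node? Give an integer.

15

Distances from Hiro: Esperanza:1, Fatima:1, Iris:2, Lena:2, Leo:2, Liam:2, Nadia:2, Oskar:1, Rhea:1, Rosa:1.
Sum = 1 + 1 + 2 + 2 + 2 + 2 + 2 + 1 + 1 + 1 = 15.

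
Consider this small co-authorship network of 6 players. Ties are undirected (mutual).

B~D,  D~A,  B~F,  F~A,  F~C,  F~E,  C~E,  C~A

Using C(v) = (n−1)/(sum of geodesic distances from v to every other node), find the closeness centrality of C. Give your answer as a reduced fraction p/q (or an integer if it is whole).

Distances from C: A:1, B:2, D:2, E:1, F:1. Sum = 7.
n = 6, so closeness = 5/7.

5/7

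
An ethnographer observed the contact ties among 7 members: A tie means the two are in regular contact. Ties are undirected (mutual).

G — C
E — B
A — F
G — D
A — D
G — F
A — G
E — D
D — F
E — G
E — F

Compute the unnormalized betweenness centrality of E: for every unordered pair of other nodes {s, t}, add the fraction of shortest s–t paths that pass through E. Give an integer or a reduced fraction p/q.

Pairs whose geodesics pass through E — B–C: 1; B–D: 1; B–A: 3/3; B–F: 1; B–G: 1.
All other pairs contribute 0.
Summing the contributions gives betweenness(E) = 5.

5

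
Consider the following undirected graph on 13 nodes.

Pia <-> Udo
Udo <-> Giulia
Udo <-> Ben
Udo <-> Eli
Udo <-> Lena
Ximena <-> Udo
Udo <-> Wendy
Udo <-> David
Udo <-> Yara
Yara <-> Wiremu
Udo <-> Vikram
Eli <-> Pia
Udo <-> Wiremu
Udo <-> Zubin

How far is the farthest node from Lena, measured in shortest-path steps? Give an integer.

2

Distances from Lena: Ben:2, David:2, Eli:2, Giulia:2, Pia:2, Udo:1, Vikram:2, Wendy:2, Wiremu:2, Ximena:2, Yara:2, Zubin:2.
The largest is 2 (to Ben, David, Giulia, Wiremu, Pia, Yara, Ximena, Zubin, Eli, Wendy, and Vikram), so the eccentricity of Lena is 2.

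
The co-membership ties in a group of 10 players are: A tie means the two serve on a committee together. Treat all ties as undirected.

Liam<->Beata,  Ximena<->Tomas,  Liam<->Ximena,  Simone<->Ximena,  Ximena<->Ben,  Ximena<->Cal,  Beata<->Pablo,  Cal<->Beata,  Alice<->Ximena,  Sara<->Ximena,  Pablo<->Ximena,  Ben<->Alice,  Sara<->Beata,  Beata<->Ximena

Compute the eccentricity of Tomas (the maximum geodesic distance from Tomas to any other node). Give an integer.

Distances from Tomas: Alice:2, Beata:2, Ben:2, Cal:2, Liam:2, Pablo:2, Sara:2, Simone:2, Ximena:1.
The largest is 2 (to Simone, Cal, Pablo, Ben, Sara, Alice, Liam, and Beata), so the eccentricity of Tomas is 2.

2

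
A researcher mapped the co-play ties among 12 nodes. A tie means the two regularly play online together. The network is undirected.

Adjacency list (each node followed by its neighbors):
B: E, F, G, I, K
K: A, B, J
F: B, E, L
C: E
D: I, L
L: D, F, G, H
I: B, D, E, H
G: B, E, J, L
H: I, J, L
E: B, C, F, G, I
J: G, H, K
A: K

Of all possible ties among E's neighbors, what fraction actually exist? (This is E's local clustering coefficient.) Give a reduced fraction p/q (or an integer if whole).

3/10

E's neighbors: B, C, F, G, and I (k = 5).
Possible neighbor pairs: C(5,2) = 10. Edges among them: B–F, B–G, B–I → e = 3.
Clustering(E) = 3/10.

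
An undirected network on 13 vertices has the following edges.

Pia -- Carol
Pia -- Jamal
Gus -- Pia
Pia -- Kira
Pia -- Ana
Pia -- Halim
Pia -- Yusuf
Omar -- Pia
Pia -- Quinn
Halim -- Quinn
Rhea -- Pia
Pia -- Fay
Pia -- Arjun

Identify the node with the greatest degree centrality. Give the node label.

Pia

Degrees — Ana:1, Arjun:1, Carol:1, Fay:1, Gus:1, Halim:2, Jamal:1, Kira:1, Omar:1, Pia:12, Quinn:2, Rhea:1, Yusuf:1.
The maximum is 12, attained only by Pia.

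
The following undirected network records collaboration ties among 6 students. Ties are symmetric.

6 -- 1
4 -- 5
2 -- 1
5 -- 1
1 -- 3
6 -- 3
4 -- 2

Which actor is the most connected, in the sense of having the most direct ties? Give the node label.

Degrees — 1:4, 2:2, 3:2, 4:2, 5:2, 6:2.
The maximum is 4, attained only by 1.

1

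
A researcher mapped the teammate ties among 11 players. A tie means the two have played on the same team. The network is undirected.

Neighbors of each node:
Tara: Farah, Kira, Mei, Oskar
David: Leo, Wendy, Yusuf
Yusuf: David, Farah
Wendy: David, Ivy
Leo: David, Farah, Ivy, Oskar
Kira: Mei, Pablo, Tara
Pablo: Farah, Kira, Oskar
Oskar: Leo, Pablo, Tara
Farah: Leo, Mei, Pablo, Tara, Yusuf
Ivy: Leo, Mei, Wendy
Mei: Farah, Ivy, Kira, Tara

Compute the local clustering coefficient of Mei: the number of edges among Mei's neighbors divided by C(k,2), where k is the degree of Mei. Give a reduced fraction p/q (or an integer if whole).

1/3

Mei's neighbors: Farah, Ivy, Kira, and Tara (k = 4).
Possible neighbor pairs: C(4,2) = 6. Edges among them: Farah–Tara, Kira–Tara → e = 2.
Clustering(Mei) = 2/6 = 1/3.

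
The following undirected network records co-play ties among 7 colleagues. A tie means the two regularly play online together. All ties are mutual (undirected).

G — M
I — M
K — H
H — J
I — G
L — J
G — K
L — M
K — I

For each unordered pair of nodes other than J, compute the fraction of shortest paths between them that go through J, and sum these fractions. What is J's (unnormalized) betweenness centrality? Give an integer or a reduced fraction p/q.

Pairs whose geodesics pass through J — K–L: 1/3; H–L: 1; H–M: 1/3.
All other pairs contribute 0.
Summing the contributions gives betweenness(J) = 5/3.

5/3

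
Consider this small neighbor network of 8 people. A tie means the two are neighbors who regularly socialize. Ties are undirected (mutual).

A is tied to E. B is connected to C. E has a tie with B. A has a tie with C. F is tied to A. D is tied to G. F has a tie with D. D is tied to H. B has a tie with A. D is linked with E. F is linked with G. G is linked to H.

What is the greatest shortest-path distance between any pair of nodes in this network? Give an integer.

4

Eccentricity of each node (its greatest distance to any other): A:3, B:3, C:4, D:3, E:2, F:2, G:3, H:4.
The maximum eccentricity is 4, realized for instance by the pair C–H via C – B – E – D – H. So the diameter is 4.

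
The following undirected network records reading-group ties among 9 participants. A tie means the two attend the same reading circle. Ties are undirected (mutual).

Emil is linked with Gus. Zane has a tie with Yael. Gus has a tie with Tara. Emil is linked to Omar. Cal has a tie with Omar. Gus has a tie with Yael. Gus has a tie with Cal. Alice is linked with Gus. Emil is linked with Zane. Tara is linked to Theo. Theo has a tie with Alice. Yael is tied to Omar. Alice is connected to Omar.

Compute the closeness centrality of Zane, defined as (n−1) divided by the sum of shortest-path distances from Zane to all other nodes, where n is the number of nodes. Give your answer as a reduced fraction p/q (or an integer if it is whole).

Distances from Zane: Alice:3, Cal:3, Emil:1, Gus:2, Omar:2, Tara:3, Theo:4, Yael:1. Sum = 19.
n = 9, so closeness = 8/19.

8/19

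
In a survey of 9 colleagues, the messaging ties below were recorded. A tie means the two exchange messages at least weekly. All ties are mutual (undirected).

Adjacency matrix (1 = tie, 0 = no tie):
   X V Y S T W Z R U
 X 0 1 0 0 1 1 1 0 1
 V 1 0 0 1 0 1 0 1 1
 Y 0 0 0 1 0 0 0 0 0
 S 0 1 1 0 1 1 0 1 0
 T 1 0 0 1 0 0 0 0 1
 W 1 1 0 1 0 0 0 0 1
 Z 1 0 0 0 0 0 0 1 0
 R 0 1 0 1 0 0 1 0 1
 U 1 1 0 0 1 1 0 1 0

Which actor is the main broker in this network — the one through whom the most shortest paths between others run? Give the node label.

Unnormalized betweenness of each node: R:7/2, S:17/2, T:7/6, U:11/6, V:11/6, W:7/6, X:11/3, Y:0, Z:1/3.
S has the largest value, 17/2, making it the main broker — the node through which the most shortest paths run.

S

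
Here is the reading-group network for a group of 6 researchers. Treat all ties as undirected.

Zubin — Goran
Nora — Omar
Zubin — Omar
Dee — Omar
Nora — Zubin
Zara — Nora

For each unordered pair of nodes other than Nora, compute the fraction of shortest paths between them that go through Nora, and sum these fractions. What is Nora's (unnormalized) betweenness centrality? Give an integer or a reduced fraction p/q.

4

Pairs whose geodesics pass through Nora — Goran–Zara: 1; Zara–Omar: 1; Zara–Dee: 1; Zara–Zubin: 1.
All other pairs contribute 0.
Summing the contributions gives betweenness(Nora) = 4.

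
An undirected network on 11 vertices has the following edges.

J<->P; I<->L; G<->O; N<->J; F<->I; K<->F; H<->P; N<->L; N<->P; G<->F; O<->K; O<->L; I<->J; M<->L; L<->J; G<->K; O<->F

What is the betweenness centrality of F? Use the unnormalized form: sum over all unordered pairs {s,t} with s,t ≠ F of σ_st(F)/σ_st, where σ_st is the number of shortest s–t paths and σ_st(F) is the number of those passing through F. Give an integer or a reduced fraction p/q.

Pairs whose geodesics pass through F — J–G: 1/2; J–K: 1/2; I–G: 1; I–O: 1/2; I–K: 1; P–G: 1/3; P–K: 1/3; H–G: 1/3; H–K: 1/3.
All other pairs contribute 0.
Summing the contributions gives betweenness(F) = 29/6.

29/6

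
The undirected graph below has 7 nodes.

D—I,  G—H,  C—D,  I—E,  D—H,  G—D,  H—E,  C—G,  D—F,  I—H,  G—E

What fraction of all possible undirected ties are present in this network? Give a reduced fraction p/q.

There are 11 edges and 7 nodes, so the maximum possible is C(7,2) = 21.
Density = 11/21.

11/21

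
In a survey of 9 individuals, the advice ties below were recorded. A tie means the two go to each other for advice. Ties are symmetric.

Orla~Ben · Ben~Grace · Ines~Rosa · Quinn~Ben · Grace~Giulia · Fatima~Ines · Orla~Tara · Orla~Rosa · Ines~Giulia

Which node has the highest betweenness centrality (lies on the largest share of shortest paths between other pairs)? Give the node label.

Unnormalized betweenness of each node: Ben:21/2, Fatima:0, Giulia:9/2, Grace:5, Ines:19/2, Orla:23/2, Quinn:0, Rosa:7, Tara:0.
Orla has the largest value, 23/2, making it the main broker — the node through which the most shortest paths run.

Orla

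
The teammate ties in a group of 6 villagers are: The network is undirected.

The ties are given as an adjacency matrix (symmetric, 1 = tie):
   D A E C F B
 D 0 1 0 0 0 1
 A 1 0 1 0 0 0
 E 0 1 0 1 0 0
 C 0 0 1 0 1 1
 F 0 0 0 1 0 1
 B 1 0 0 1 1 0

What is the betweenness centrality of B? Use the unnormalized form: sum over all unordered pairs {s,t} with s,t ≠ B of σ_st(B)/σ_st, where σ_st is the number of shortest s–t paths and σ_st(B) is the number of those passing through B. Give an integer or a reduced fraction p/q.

5/2

Pairs whose geodesics pass through B — D–C: 1; D–F: 1; A–F: 1/2.
All other pairs contribute 0.
Summing the contributions gives betweenness(B) = 5/2.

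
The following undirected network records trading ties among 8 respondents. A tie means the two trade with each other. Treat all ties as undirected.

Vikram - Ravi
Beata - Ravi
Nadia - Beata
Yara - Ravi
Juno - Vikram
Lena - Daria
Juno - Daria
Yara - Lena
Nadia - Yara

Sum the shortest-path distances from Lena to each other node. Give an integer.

Distances from Lena: Beata:3, Daria:1, Juno:2, Nadia:2, Ravi:2, Vikram:3, Yara:1.
Sum = 3 + 1 + 2 + 2 + 2 + 3 + 1 = 14.

14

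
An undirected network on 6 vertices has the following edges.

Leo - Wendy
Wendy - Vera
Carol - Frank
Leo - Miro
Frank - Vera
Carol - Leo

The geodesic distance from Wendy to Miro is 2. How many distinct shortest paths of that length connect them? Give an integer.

1

The shortest distance is 2, and the only length-2 path is Wendy–Leo–Miro. So there is exactly 1 shortest path.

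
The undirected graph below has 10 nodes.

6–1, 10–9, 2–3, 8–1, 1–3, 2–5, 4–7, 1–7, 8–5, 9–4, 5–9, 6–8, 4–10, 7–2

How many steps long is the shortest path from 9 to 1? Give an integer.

3

One shortest route is 9 – 4 – 7 – 1, which uses 3 edges, and at distance 2 from 9 we only reach {2, 7, 8}, which does not include 1. So d(9,1) = 3.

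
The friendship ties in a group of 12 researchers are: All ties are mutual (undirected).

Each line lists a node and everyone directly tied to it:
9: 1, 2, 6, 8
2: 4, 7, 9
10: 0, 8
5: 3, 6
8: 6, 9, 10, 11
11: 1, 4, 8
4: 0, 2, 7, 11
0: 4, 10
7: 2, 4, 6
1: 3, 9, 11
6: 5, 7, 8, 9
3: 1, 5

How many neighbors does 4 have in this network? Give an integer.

4

4 is directly tied to 0, 2, 7, and 11. That is 4 neighbors, so the degree of 4 is 4.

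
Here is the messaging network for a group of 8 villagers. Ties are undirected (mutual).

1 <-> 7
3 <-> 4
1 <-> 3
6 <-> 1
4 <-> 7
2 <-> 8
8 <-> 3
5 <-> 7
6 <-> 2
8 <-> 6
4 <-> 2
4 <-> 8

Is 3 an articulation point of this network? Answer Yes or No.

Even without 3, every remaining node can still reach every other (the residual graph is connected), so 3 is not a cut vertex.

No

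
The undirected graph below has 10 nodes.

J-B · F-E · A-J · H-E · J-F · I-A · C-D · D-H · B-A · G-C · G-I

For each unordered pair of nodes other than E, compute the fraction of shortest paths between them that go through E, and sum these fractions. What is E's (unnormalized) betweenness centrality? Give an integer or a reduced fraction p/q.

15/2

Pairs whose geodesics pass through E — A–H: 1; C–F: 1; D–F: 1; D–J: 1; D–B: 1/2; H–F: 1; H–J: 1; H–B: 1.
All other pairs contribute 0.
Summing the contributions gives betweenness(E) = 15/2.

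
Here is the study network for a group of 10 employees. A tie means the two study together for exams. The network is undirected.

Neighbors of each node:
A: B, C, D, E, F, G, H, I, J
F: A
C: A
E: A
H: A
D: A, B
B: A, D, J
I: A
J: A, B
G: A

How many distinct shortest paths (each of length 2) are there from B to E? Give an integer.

1

The shortest distance is 2, and the only length-2 path is B–A–E. So there is exactly 1 shortest path.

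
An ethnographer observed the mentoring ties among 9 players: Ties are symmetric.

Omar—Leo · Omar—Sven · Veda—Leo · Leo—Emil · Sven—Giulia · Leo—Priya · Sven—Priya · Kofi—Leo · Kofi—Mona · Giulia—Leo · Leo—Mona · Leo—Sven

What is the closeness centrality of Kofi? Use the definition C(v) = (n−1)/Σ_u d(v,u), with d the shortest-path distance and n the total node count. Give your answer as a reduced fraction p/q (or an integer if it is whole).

4/7

Distances from Kofi: Emil:2, Giulia:2, Leo:1, Mona:1, Omar:2, Priya:2, Sven:2, Veda:2. Sum = 14.
n = 9, so closeness = 8/14 = 4/7.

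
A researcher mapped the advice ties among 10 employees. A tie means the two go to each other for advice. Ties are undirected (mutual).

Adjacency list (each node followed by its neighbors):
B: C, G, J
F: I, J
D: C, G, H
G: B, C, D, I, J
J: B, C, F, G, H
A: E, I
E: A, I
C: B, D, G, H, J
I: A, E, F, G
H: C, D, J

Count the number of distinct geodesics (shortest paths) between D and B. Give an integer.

2

The shortest distance is 2. The length-2 paths are: D–C–B; D–G–B.
That gives 2 distinct shortest paths.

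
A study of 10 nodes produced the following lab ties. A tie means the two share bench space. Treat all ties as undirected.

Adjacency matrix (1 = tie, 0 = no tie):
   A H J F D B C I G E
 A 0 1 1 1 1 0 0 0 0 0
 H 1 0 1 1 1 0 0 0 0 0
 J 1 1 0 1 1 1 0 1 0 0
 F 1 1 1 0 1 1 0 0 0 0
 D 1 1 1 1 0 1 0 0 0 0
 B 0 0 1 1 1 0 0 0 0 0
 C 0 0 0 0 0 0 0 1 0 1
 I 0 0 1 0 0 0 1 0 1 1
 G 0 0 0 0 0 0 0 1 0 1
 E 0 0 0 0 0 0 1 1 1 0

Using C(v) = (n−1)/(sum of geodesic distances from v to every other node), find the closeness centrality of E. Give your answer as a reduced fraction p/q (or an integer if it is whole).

Distances from E: A:3, B:3, C:1, D:3, F:3, G:1, H:3, I:1, J:2. Sum = 20.
n = 10, so closeness = 9/20.

9/20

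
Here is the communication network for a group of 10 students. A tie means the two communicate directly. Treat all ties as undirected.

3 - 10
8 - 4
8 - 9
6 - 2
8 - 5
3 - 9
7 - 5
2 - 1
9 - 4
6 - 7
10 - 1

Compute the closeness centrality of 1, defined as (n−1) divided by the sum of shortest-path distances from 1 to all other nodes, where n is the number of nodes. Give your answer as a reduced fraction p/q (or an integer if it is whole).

3/8

Distances from 1: 2:1, 3:2, 4:4, 5:4, 6:2, 7:3, 8:4, 9:3, 10:1. Sum = 24.
n = 10, so closeness = 9/24 = 3/8.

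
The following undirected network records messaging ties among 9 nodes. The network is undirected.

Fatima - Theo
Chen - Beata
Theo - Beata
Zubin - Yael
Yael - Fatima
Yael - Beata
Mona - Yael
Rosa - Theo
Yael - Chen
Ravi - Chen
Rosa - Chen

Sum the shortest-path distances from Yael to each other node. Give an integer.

11

Distances from Yael: Beata:1, Chen:1, Fatima:1, Mona:1, Ravi:2, Rosa:2, Theo:2, Zubin:1.
Sum = 1 + 1 + 1 + 1 + 2 + 2 + 2 + 1 = 11.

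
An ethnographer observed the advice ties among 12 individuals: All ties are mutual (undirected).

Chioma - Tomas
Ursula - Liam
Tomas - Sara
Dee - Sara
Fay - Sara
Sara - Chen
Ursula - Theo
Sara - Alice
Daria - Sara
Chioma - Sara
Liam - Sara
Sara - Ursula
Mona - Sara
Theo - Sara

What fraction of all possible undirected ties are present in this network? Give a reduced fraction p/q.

7/33

There are 14 edges and 12 nodes, so the maximum possible is C(12,2) = 66.
Density = 14/66 = 7/33.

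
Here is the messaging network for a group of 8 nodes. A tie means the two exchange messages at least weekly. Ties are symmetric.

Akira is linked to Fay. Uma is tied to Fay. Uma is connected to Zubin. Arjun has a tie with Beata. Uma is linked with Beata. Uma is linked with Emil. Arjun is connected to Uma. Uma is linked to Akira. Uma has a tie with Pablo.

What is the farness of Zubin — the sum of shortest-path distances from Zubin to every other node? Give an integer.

13

Distances from Zubin: Akira:2, Arjun:2, Beata:2, Emil:2, Fay:2, Pablo:2, Uma:1.
Sum = 2 + 2 + 2 + 2 + 2 + 2 + 1 = 13.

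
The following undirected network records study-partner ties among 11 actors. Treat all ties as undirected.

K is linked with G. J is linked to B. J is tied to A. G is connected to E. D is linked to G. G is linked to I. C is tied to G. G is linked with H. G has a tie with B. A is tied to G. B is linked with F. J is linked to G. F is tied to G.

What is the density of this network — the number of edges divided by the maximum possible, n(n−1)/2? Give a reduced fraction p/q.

There are 13 edges and 11 nodes, so the maximum possible is C(11,2) = 55.
Density = 13/55.

13/55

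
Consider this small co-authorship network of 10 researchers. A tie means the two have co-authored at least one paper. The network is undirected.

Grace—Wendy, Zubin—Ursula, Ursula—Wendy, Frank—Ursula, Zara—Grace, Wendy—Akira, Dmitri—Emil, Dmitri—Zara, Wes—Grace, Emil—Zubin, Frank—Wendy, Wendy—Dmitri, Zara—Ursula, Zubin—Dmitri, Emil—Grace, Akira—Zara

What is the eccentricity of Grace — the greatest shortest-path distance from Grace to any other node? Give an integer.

2

Distances from Grace: Akira:2, Dmitri:2, Emil:1, Frank:2, Ursula:2, Wendy:1, Wes:1, Zara:1, Zubin:2.
The largest is 2 (to Zubin, Dmitri, Akira, Frank, and Ursula), so the eccentricity of Grace is 2.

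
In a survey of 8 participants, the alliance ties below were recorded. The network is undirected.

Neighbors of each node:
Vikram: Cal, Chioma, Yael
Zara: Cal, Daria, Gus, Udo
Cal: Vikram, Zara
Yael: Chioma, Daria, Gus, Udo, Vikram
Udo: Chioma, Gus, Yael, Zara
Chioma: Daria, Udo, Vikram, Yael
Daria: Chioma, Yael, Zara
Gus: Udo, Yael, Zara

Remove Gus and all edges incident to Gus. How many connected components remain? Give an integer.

1

Gus's neighbors (Udo, Yael, and Zara) remain reachable from one another through other ties, so the rest of the network stays in one piece.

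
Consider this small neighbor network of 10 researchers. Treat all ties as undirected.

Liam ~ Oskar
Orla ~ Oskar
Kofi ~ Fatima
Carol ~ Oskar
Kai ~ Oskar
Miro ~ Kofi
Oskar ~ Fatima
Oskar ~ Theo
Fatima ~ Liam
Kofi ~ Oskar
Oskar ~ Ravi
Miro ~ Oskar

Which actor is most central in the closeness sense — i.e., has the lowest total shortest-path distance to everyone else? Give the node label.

Farness (sum of distances to all others) for each node — Carol:17, Fatima:15, Kai:17, Kofi:15, Liam:16, Miro:16, Orla:17, Oskar:9, Ravi:17, Theo:17.
The smallest farness is 9, for Oskar, so Oskar has the highest closeness.

Oskar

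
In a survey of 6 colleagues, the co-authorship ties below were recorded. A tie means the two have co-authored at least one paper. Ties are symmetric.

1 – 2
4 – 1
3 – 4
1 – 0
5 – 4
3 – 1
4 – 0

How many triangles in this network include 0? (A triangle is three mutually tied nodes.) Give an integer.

0's neighbors: 1 and 4.
Neighbor pairs that are themselves tied: 0–1–4. Each forms one triangle with 0, for 1 in total.

1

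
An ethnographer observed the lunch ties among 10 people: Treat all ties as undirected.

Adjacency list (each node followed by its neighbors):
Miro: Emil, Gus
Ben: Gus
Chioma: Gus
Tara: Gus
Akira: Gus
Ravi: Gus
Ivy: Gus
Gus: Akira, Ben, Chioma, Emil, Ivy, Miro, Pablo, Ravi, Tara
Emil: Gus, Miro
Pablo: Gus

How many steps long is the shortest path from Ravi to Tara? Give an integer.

2

One shortest route is Ravi – Gus – Tara, which uses 2 edges, and Ravi and Tara are not directly tied, so nothing shorter exists. So d(Ravi,Tara) = 2.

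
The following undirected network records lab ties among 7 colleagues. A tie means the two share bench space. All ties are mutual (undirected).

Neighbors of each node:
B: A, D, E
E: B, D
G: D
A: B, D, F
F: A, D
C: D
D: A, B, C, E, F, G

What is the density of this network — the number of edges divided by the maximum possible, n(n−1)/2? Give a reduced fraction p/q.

3/7

There are 9 edges and 7 nodes, so the maximum possible is C(7,2) = 21.
Density = 9/21 = 3/7.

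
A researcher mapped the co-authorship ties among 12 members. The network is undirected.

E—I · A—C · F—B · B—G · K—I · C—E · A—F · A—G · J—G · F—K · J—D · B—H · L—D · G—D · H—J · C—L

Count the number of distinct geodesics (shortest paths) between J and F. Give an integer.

3

The shortest distance is 3. The length-3 paths are: J–G–A–F; J–H–B–F; J–G–B–F.
That gives 3 distinct shortest paths.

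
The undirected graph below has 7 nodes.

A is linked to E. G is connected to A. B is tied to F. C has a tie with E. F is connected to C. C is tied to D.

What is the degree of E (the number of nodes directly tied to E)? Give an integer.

E is directly tied to A and C. That is 2 neighbors, so the degree of E is 2.

2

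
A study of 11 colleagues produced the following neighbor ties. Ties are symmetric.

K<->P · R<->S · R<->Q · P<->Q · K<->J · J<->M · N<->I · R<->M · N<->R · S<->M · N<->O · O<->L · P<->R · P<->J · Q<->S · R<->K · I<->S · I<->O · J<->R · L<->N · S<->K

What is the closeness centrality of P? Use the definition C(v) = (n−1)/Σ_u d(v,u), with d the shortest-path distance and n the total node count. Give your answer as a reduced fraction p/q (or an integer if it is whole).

Distances from P: I:3, J:1, K:1, L:3, M:2, N:2, O:3, Q:1, R:1, S:2. Sum = 19.
n = 11, so closeness = 10/19.

10/19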